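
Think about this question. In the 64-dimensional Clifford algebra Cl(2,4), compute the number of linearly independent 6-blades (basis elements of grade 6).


Number of grade-k basis blades in Cl(p,q) with n = p + q is C(n, k).
n = 2 + 4 = 6
C(6, 6) = 6! / (6! * 0!)
= 720 / (720 * 1)
= 1


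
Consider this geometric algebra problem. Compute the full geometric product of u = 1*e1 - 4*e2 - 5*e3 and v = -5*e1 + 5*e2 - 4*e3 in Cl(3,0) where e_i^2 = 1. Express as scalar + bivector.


In Cl(3,0): e_i^2 = 1, e_ie_j = -e_je_i for i != j.
Scalar part = u . v = 1*(-5) + (-4)*5 + (-5)*(-4)
= -5 + (-20) + 20 = -5
e12 coeff = 1*5 - (-4)*(-5) = 5 - 20 = -15
e13 coeff = 1*(-4) - (-5)*(-5) = -4 - 25 = -29
e23 coeff = (-4)*(-4) - (-5)*5 = 16 - (-25) = 41
uv = -5 - 15*e12 - 29*e13 + 41*e23


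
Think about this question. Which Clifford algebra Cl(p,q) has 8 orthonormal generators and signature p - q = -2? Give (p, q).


We need p + q = 8 and p - q = -2.
Adding: 2p = 8 + (-2) = 6, so p = 3.
Then q = 8 - 3 = 5.
(p, q) = (3, 5)


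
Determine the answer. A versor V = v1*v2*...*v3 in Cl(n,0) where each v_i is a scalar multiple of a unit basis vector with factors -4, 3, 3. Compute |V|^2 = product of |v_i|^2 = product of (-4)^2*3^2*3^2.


Each vector v_i has |v_i|^2 = s_i^2
Squared scales: (-4)^2 = 16, 3^2 = 9, 3^2 = 9
|V|^2 = 16 * 9 * 9
= 1296


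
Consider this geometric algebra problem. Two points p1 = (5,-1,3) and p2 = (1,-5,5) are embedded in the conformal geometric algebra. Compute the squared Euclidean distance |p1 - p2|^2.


p1 - p2 = (4, 4, -2)
|p1 - p2|^2 = 4^2 + 4^2 + (-2)^2
= 16 + 16 + 4
= 36


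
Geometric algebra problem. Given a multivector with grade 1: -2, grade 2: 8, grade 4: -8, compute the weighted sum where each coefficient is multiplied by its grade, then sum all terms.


Grade-weighted sum = sum of grade_k * coefficient_k
1*(-2) = -2
2*8 = 16
4*(-8) = -32
Total = -2 + 16 + (-32) = -18


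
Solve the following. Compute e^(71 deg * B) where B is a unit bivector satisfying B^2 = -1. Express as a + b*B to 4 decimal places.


For a unit bivector B with B^2 = -1, the exponential series gives
e^(theta*B) = cos(theta) + sin(theta)*B (the GA analogue of Euler's formula).
theta = 71 degrees = 1.239184 rad
cos(71 deg) = 0.3256
sin(71 deg) = 0.9455
exp(theta*B) = 0.3256 + 0.9455*B


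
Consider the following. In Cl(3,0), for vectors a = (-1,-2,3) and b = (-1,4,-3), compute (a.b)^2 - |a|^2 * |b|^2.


a . b = (-1)*(-1) + (-2)*4 + 3*(-3)
= 1 + (-8) + (-9) = -16
|a|^2 = (-1)^2 + (-2)^2 + 3^2 = 14
|b|^2 = (-1)^2 + 4^2 + (-3)^2 = 26
(a.b)^2 = (-16)^2 = 256
|a|^2 * |b|^2 = 14 * 26 = 364
Result = 256 - 364 = -108


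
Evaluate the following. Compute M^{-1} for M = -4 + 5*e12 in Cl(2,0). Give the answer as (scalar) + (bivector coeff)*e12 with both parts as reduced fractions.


M = -4 + 5*e12, where e12^2 = -1.
Since M commutes with its reverse ~M = a - b*e12, M * ~M = a^2 - b^2*e12^2 = a^2 + b^2.
So M^{-1} = ~M / (a^2 + b^2) = (a - b*e12)/(a^2 + b^2).
a^2 + b^2 = 16 + 25 = 41
Scalar part = -4/41 = -4/41
Bivector coeff = -5/41 = -5/41
M^{-1} = -4/41 - 5/41*e12


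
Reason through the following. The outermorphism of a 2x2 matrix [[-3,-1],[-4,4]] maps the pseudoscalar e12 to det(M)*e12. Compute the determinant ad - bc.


The outermorphism of a linear map f sends e1^e2 to f(e1)^f(e2).
f(e1) = -3*e1 - 4*e2
f(e2) = -1*e1 + 4*e2
f(e1) ^ f(e2) = (-3*e1 - 4*e2) ^ (-1*e1 + 4*e2)
= (-3)*4*e12 + (-4)*(-1)*e21
= (-12 - 4)*e12
= -16*e12
Coefficient = -16


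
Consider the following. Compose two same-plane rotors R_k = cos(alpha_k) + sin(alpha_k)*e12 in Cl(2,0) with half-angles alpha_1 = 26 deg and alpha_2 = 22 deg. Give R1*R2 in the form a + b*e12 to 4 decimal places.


Same-plane rotors commute and their half-angles add:
R1*R2 = cos(a1 + a2) + sin(a1 + a2)*e12.
a1 + a2 = 26 + 22 = 48 deg
cos(48 deg) = 0.6691
sin(48 deg) = 0.7431
R1*R2 = 0.6691 + 0.7431*e12


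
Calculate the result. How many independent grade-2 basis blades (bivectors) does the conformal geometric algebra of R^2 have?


The conformal model of R^2 uses Cl(3,1) with m = 2 + 2 = 4 generators.
Number of grade-2 blades = C(m, 2) = C(4, 2)
= 4*3/2 = 6


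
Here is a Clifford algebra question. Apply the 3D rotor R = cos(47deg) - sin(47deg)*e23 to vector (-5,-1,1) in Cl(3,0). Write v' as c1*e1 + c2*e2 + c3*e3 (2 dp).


Rotor R = cos(47deg) - sin(47deg)*e23
Rotation angle theta = 2 * 47 = 94 degrees in the e23 plane (e2 -> e3).
The component perpendicular to the plane (e1) is invariant: v'_1 = v1 = -5.00
cos(94deg) = -0.0698, sin(94deg) = 0.9976
v'_2 = v2*cos(theta) - v3*sin(theta) = -1*(-0.0698) - 1*0.9976 = -0.93
v'_3 = v2*sin(theta) + v3*cos(theta) = -1*0.9976 + 1*(-0.0698) = -1.07
v' = -5.00*e1 - 0.93*e2 - 1.07*e3


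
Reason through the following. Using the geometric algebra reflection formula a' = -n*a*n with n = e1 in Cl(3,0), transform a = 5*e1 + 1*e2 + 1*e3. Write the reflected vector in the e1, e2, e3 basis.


Reflection formula: a' = -n*a*n, with n = e1 (unit vector, n^2 = 1).
For reflection through hyperplane perp to e1:
The component along e1 flips sign, others stay.
a = (5, 1, 1)
a' = (-5, 1, 1)
a' = -5*e1 + 1*e2 + 1*e3


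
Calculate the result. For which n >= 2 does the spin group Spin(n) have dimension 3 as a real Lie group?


dim Spin(n) = dim so(n) = n(n-1)/2.
Solve n(n-1)/2 = 3, i.e. n^2 - n - 6 = 0.
Discriminant = 1 + 8*3 = 25
n = (1 + sqrt(25))/2 = (1 + 5)/2 = 3


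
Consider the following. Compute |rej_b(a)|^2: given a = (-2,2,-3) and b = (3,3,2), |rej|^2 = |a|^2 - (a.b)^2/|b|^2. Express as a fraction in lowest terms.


|a|^2 = (-2)^2 + 2^2 + (-3)^2 = 17
|b|^2 = 3^2 + 3^2 + 2^2 = 22
a . b = (-2)*3 + 2*3 + (-3)*2 = -6
(a.b)^2 = (-6)^2 = 36
|rej|^2 = 17 - 36/22
= (374 - 36)/22
= 338/22
In lowest terms: 169/11


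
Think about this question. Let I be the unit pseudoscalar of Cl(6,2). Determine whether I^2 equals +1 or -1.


The pseudoscalar I = e1...e_n (product of all n generators) of Cl(p,q) satisfies I^2 = (-1)^(q + n(n-1)/2).
p = 6, q = 2, n = p + q = 8
n(n-1)/2 = 8 * 7 / 2 = 28
Exponent = q + n(n-1)/2 = 2 + 28 = 30
I^2 = (-1)^30 = +1


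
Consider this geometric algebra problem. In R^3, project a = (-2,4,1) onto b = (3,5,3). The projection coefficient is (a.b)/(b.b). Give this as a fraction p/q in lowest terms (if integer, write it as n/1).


Projection coefficient = (a . b) / (b . b)
a . b = (-2)*3 + 4*5 + 1*3
= -6 + 20 + 3 = 17
b . b = 3^2 + 5^2 + 3^2
= 9 + 25 + 9 = 43
Coefficient = 17/43
In lowest terms: 17/43


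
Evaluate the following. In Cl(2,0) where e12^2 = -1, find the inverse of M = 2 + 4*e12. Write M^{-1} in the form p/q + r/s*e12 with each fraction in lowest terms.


M = 2 + 4*e12, where e12^2 = -1.
Since M commutes with its reverse ~M = a - b*e12, M * ~M = a^2 - b^2*e12^2 = a^2 + b^2.
So M^{-1} = ~M / (a^2 + b^2) = (a - b*e12)/(a^2 + b^2).
a^2 + b^2 = 4 + 16 = 20
Scalar part = 2/20 = 1/10
Bivector coeff = -4/20 = -1/5
M^{-1} = 1/10 - 1/5*e12


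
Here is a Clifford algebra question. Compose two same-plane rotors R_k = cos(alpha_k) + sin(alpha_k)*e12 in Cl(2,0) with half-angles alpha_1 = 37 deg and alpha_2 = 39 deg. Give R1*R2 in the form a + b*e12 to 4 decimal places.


Same-plane rotors commute and their half-angles add:
R1*R2 = cos(a1 + a2) + sin(a1 + a2)*e12.
a1 + a2 = 37 + 39 = 76 deg
cos(76 deg) = 0.2419
sin(76 deg) = 0.9703
R1*R2 = 0.2419 + 0.9703*e12


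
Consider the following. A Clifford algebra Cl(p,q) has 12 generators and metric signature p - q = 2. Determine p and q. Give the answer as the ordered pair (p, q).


We need p + q = 12 and p - q = 2.
Adding: 2p = 12 + 2 = 14, so p = 7.
Then q = 12 - 7 = 5.
(p, q) = (7, 5)


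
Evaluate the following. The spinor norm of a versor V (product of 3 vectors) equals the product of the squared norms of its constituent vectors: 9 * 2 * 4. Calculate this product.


Spinor norm N(V) = |v1|^2 * |v2|^2 * ... * |v3|^2
= 9 * 2 * 4
Running product: 9, 18, 72
N(V) = 72


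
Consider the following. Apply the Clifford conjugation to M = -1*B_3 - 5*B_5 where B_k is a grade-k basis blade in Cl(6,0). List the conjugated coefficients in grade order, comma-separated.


Clifford conjugate sign for grade k: (-1)^(k(k+1)/2)
Grade 3: (-1)^(3*4/2) = (-1)^6 = 1, coeff -1 -> -1
Grade 5: (-1)^(5*6/2) = (-1)^15 = -1, coeff -5 -> 5
Conjugated coefficients: -1, 5


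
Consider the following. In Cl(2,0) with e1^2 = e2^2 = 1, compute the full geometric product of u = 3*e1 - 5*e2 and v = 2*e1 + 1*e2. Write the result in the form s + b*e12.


Expand: (3*e1 - 5*e2)(2*e1 + 1*e2)
= 3*2*e1e1 + 3*1*e1e2 + (-5)*2*e2e1 + (-5)*1*e2e2
Using e1^2 = e2^2 = 1, e2e1 = -e1e2:
Scalar part s = 3*2 + (-5)*1 = 6 + (-5) = 1
Bivector part b = 3*1 - (-5)*2 = 3 - (-10) = 13
uv = 1 + 13*e12


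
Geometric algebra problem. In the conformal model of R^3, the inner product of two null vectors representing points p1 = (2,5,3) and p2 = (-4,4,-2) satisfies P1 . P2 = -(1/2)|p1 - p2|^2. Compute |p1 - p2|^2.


p1 - p2 = (6, 1, 5)
|p1 - p2|^2 = 6^2 + 1^2 + 5^2
= 36 + 1 + 25
= 62


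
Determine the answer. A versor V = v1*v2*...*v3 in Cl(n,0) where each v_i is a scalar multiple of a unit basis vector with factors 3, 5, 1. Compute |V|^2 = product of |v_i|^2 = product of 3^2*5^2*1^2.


Each vector v_i has |v_i|^2 = s_i^2
Squared scales: 3^2 = 9, 5^2 = 25, 1^2 = 1
|V|^2 = 9 * 25 * 1
= 225


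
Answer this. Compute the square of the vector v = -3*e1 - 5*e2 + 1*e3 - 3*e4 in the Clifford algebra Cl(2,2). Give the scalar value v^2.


v^2 = sum of c_i^2 * e_i^2
Positive signature terms (e_i^2 = +1): (-3)^2 + (-5)^2 = 34
Negative signature terms (e_j^2 = -1): 1^2 + (-3)^2 = 10
v^2 = 34 - 10 = 24


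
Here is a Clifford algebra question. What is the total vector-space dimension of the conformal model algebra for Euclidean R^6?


The conformal model of R^6 uses Cl(7,1): the 6 Euclidean generators plus two extra orthogonal generators e+ (e+^2 = +1) and e- (e-^2 = -1), from which the null vectors e0, einf are built.
Number of generators m = 6 + 2 = 8.
dim Cl(p,q) = 2^m = 2^8 = 256


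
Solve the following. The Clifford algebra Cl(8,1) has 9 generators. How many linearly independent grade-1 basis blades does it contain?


Number of grade-k basis blades in Cl(p,q) with n = p + q is C(n, k).
n = 8 + 1 = 9
C(9, 1) = 9! / (1! * 8!)
= 362880 / (1 * 40320)
= 9


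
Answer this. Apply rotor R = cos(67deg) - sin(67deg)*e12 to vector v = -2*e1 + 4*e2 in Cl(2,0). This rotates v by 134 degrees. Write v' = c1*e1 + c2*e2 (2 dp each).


Rotor R = cos(67deg) - sin(67deg)*e12
Rotation angle theta = 2 * 67 = 134 degrees
v' = R*v*~R rotates v by theta.
cos(134deg) = -0.6947, sin(134deg) = 0.7193
v'_1 = -2*cos(134deg) - 4*sin(134deg)
= -2*(-0.6947) - 4*0.7193
= -1.49
v'_2 = -2*sin(134deg) + 4*cos(134deg)
= -2*0.7193 + 4*(-0.6947)
= -4.22
v' = -1.49*e1 - 4.22*e2


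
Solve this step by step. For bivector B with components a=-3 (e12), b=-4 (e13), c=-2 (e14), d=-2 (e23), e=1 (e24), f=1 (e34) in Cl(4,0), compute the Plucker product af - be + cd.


Plucker relation: af - be + cd
a*f = (-3)*1 = -3
b*e = (-4)*1 = -4
c*d = (-2)*(-2) = 4
af - be + cd = -3 - (-4) + 4
= 5


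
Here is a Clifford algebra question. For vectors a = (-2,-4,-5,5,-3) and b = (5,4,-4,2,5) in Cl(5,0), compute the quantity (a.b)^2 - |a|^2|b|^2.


a . b = (-2)*5 + (-4)*4 + (-5)*(-4) + 5*2 + (-3)*5
= -10 + (-16) + 20 + 10 + (-15) = -11
|a|^2 = (-2)^2 + (-4)^2 + (-5)^2 + 5^2 + (-3)^2 = 79
|b|^2 = 5^2 + 4^2 + (-4)^2 + 2^2 + 5^2 = 86
(a.b)^2 = (-11)^2 = 121
|a|^2 * |b|^2 = 79 * 86 = 6794
Result = 121 - 6794 = -6673


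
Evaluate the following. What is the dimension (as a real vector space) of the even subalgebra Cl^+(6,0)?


Even subalgebra dimension = 2^(n-1)
n = 6 + 0 = 6
2^(6 - 1) = 2^5 = 32
Verification: sum of C(6,k) for even k = 1 + 15 + 15 + 1 = 32
Result = 32


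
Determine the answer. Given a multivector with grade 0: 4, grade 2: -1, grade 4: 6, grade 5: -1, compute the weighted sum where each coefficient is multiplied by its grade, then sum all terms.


Grade-weighted sum = sum of grade_k * coefficient_k
0*4 = 0
2*(-1) = -2
4*6 = 24
5*(-1) = -5
Total = 0 + (-2) + 24 + (-5) = 17


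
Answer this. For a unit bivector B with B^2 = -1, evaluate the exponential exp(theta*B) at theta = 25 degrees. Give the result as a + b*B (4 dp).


For a unit bivector B with B^2 = -1, the exponential series gives
e^(theta*B) = cos(theta) + sin(theta)*B (the GA analogue of Euler's formula).
theta = 25 degrees = 0.436332 rad
cos(25 deg) = 0.9063
sin(25 deg) = 0.4226
exp(theta*B) = 0.9063 + 0.4226*B


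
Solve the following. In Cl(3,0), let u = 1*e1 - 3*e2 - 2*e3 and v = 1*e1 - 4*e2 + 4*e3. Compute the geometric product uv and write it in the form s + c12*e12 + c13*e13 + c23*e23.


In Cl(3,0): e_i^2 = 1, e_ie_j = -e_je_i for i != j.
Scalar part = u . v = 1*1 + (-3)*(-4) + (-2)*4
= 1 + 12 + (-8) = 5
e12 coeff = 1*(-4) - (-3)*1 = -4 - (-3) = -1
e13 coeff = 1*4 - (-2)*1 = 4 - (-2) = 6
e23 coeff = (-3)*4 - (-2)*(-4) = -12 - 8 = -20
uv = 5 - 1*e12 + 6*e13 - 20*e23


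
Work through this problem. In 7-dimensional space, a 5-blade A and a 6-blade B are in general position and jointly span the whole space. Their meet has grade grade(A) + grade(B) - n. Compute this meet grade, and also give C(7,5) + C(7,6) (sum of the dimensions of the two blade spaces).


Meet grade = grade(A) + grade(B) - n
= 5 + 6 - 7 = 4
C(7,5) = 21
C(7,6) = 7
dim_A + dim_B = 21 + 7 = 28


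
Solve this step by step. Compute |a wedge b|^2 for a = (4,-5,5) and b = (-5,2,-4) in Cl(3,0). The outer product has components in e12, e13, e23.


a wedge b = (a1*b2 - a2*b1)*e12 + (a1*b3 - a3*b1)*e13 + (a2*b3 - a3*b2)*e23
e12 coeff: 4*2 - (-5)*(-5) = 8 - 25 = -17
e13 coeff: 4*(-4) - 5*(-5) = -16 - (-25) = 9
e23 coeff: (-5)*(-4) - 5*2 = 20 - 10 = 10
|a wedge b|^2 = (-17)^2 + 9^2 + 10^2
= 289 + 81 + 100
= 470


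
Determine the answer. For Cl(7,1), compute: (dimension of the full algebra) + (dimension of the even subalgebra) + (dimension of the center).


n = 7 + 1 = 8
Total dim = 2^8 = 256
Even subalgebra dim = 2^7 = 128
n is even, so center dim = 1
Sum = 256 + 128 + 1 = 385


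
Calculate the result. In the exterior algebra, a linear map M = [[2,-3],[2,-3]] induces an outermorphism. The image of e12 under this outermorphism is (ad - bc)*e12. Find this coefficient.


The outermorphism of a linear map f sends e1^e2 to f(e1)^f(e2).
f(e1) = 2*e1 + 2*e2
f(e2) = -3*e1 - 3*e2
f(e1) ^ f(e2) = (2*e1 + 2*e2) ^ (-3*e1 - 3*e2)
= 2*(-3)*e12 + 2*(-3)*e21
= (-6 - (-6))*e12
= 0*e12
Coefficient = 0


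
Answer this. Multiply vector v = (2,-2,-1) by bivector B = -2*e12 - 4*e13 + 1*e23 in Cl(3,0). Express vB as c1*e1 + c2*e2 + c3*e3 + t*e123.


vB has grade-1 (vector) and grade-3 (trivector) parts: vB = (v _| B) + (v ^ B).
Vector part <vB>_1:
  e1: -v2*b12 - v3*b13 = -(-2)*(-2) - (-1)*(-4) = -8
  e2: v1*b12 - v3*b23 = (2)*(-2) - (-1)*(1) = -3
  e3: v1*b13 + v2*b23 = (2)*(-4) + (-2)*(1) = -10
Trivector part <vB>_3:
  e123: v1*b23 - v2*b13 + v3*b12 = (2)*(1) - (-2)*(-4) + (-1)*(-2) = -4
vB = -8*e1 - 3*e2 - 10*e3 - 4*e123


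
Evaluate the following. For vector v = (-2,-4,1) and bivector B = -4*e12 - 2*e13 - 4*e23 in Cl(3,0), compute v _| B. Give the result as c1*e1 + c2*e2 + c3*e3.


Left contraction v _| B = <vB>_1 (grade-1 part of the geometric product vB).
Using e1_|e12 = e2, e2_|e12 = -e1, e1_|e13 = e3, e3_|e13 = -e1, e2_|e23 = e3, e3_|e23 = -e2:
e1 coeff: -v2*b12 - v3*b13 = -(-4)*(-4) - (1)*(-2) = -14
e2 coeff: v1*b12 - v3*b23 = (-2)*(-4) - (1)*(-4) = 12
e3 coeff: v1*b13 + v2*b23 = (-2)*(-2) + (-4)*(-4) = 20
v _| B = -14*e1 + 12*e2 + 20*e3


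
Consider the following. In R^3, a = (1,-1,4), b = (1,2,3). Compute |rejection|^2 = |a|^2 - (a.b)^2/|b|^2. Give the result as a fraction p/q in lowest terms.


|a|^2 = 1^2 + (-1)^2 + 4^2 = 18
|b|^2 = 1^2 + 2^2 + 3^2 = 14
a . b = 1*1 + (-1)*2 + 4*3 = 11
(a.b)^2 = 11^2 = 121
|rej|^2 = 18 - 121/14
= (252 - 121)/14
= 131/14
In lowest terms: 131/14


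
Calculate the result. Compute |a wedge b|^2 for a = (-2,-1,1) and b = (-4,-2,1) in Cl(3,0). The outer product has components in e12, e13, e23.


a wedge b = (a1*b2 - a2*b1)*e12 + (a1*b3 - a3*b1)*e13 + (a2*b3 - a3*b2)*e23
e12 coeff: (-2)*(-2) - (-1)*(-4) = 4 - 4 = 0
e13 coeff: (-2)*1 - 1*(-4) = -2 - (-4) = 2
e23 coeff: (-1)*1 - 1*(-2) = -1 - (-2) = 1
|a wedge b|^2 = 0^2 + 2^2 + 1^2
= 0 + 4 + 1
= 5


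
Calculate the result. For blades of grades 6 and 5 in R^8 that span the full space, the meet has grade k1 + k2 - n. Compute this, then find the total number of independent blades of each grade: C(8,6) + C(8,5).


Meet grade = grade(A) + grade(B) - n
= 6 + 5 - 8 = 3
C(8,6) = 28
C(8,5) = 56
dim_A + dim_B = 28 + 56 = 84


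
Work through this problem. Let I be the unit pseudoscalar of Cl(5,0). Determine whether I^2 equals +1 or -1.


The pseudoscalar I = e1...e_n (product of all n generators) of Cl(p,q) satisfies I^2 = (-1)^(q + n(n-1)/2).
p = 5, q = 0, n = p + q = 5
n(n-1)/2 = 5 * 4 / 2 = 10
Exponent = q + n(n-1)/2 = 0 + 10 = 10
I^2 = (-1)^10 = +1


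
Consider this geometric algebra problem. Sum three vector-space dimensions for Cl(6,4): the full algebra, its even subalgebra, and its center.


n = 6 + 4 = 10
Total dim = 2^10 = 1024
Even subalgebra dim = 2^9 = 512
n is even, so center dim = 1
Sum = 1024 + 512 + 1 = 1537


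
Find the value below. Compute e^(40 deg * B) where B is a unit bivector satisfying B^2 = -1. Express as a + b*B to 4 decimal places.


For a unit bivector B with B^2 = -1, the exponential series gives
e^(theta*B) = cos(theta) + sin(theta)*B (the GA analogue of Euler's formula).
theta = 40 degrees = 0.698132 rad
cos(40 deg) = 0.7660
sin(40 deg) = 0.6428
exp(theta*B) = 0.7660 + 0.6428*B


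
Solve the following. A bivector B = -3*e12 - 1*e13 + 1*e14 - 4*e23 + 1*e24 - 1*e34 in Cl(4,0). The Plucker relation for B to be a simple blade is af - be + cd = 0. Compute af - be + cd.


Plucker relation: af - be + cd
a*f = (-3)*(-1) = 3
b*e = (-1)*1 = -1
c*d = 1*(-4) = -4
af - be + cd = 3 - (-1) + (-4)
= 0


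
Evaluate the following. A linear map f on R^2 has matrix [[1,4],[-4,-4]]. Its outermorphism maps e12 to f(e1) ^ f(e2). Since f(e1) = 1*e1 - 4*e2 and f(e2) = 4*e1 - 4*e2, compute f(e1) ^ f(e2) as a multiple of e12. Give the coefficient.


The outermorphism of a linear map f sends e1^e2 to f(e1)^f(e2).
f(e1) = 1*e1 - 4*e2
f(e2) = 4*e1 - 4*e2
f(e1) ^ f(e2) = (1*e1 - 4*e2) ^ (4*e1 - 4*e2)
= 1*(-4)*e12 + (-4)*4*e21
= (-4 - (-16))*e12
= 12*e12
Coefficient = 12


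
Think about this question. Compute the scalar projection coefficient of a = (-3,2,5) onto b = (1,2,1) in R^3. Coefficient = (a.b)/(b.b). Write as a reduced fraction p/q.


Projection coefficient = (a . b) / (b . b)
a . b = (-3)*1 + 2*2 + 5*1
= -3 + 4 + 5 = 6
b . b = 1^2 + 2^2 + 1^2
= 1 + 4 + 1 = 6
Coefficient = 6/6
In lowest terms: 1/1


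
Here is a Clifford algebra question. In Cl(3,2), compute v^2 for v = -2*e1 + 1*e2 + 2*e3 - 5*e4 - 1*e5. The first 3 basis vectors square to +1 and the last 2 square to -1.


v^2 = sum of c_i^2 * e_i^2
Positive signature terms (e_i^2 = +1): (-2)^2 + 1^2 + 2^2 = 9
Negative signature terms (e_j^2 = -1): (-5)^2 + (-1)^2 = 26
v^2 = 9 - 26 = -17


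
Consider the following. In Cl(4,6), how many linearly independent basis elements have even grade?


Even subalgebra dimension = 2^(n-1)
n = 4 + 6 = 10
2^(10 - 1) = 2^9 = 512
Verification: sum of C(10,k) for even k = 1 + 45 + 210 + 210 + 45 + 1 = 512
Result = 512


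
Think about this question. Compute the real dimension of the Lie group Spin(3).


Spin(n) double-covers SO(n); both have Lie algebra so(n) of dimension n(n-1)/2.
n = 3
n(n-1) = 3 * 2 = 6
dim Spin(3) = 6/2 = 3


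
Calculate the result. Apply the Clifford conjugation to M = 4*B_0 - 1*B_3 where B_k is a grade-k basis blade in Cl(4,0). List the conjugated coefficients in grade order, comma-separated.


Clifford conjugate sign for grade k: (-1)^(k(k+1)/2)
Grade 0: (-1)^(0*1/2) = (-1)^0 = 1, coeff 4 -> 4
Grade 3: (-1)^(3*4/2) = (-1)^6 = 1, coeff -1 -> -1
Conjugated coefficients: 4, -1


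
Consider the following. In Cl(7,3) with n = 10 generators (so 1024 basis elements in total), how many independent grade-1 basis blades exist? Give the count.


Number of grade-k basis blades in Cl(p,q) with n = p + q is C(n, k).
n = 7 + 3 = 10
C(10, 1) = 10! / (1! * 9!)
= 3628800 / (1 * 362880)
= 10


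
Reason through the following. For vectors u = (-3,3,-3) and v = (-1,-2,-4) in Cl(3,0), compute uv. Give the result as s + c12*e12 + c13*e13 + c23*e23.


In Cl(3,0): e_i^2 = 1, e_ie_j = -e_je_i for i != j.
Scalar part = u . v = (-3)*(-1) + 3*(-2) + (-3)*(-4)
= 3 + (-6) + 12 = 9
e12 coeff = (-3)*(-2) - 3*(-1) = 6 - (-3) = 9
e13 coeff = (-3)*(-4) - (-3)*(-1) = 12 - 3 = 9
e23 coeff = 3*(-4) - (-3)*(-2) = -12 - 6 = -18
uv = 9 + 9*e12 + 9*e13 - 18*e23


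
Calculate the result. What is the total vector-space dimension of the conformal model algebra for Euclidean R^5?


The conformal model of R^5 uses Cl(6,1): the 5 Euclidean generators plus two extra orthogonal generators e+ (e+^2 = +1) and e- (e-^2 = -1), from which the null vectors e0, einf are built.
Number of generators m = 5 + 2 = 7.
dim Cl(p,q) = 2^m = 2^7 = 128


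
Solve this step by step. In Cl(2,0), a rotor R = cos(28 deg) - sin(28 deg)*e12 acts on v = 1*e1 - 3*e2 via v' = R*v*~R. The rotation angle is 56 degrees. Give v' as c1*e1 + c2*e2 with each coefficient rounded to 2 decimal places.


Rotor R = cos(28deg) - sin(28deg)*e12
Rotation angle theta = 2 * 28 = 56 degrees
v' = R*v*~R rotates v by theta.
cos(56deg) = 0.5592, sin(56deg) = 0.8290
v'_1 = 1*cos(56deg) - (-3)*sin(56deg)
= 1*0.5592 - (-3)*0.8290
= 3.05
v'_2 = 1*sin(56deg) + (-3)*cos(56deg)
= 1*0.8290 + (-3)*0.5592
= -0.85
v' = 3.05*e1 - 0.85*e2


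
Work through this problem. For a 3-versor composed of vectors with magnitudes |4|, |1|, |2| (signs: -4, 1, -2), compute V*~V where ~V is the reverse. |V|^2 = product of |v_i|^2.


Each vector v_i has |v_i|^2 = s_i^2
Squared scales: (-4)^2 = 16, 1^2 = 1, (-2)^2 = 4
|V|^2 = 16 * 1 * 4
= 64


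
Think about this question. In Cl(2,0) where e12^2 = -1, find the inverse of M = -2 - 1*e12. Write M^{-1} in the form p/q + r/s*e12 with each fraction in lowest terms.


M = -2 - 1*e12, where e12^2 = -1.
Since M commutes with its reverse ~M = a - b*e12, M * ~M = a^2 - b^2*e12^2 = a^2 + b^2.
So M^{-1} = ~M / (a^2 + b^2) = (a - b*e12)/(a^2 + b^2).
a^2 + b^2 = 4 + 1 = 5
Scalar part = -2/5 = -2/5
Bivector coeff = 1/5 = 1/5
M^{-1} = -2/5 + 1/5*e12


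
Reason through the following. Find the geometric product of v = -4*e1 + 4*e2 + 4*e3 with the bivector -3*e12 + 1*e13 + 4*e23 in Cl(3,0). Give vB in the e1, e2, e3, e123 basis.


vB has grade-1 (vector) and grade-3 (trivector) parts: vB = (v _| B) + (v ^ B).
Vector part <vB>_1:
  e1: -v2*b12 - v3*b13 = -(4)*(-3) - (4)*(1) = 8
  e2: v1*b12 - v3*b23 = (-4)*(-3) - (4)*(4) = -4
  e3: v1*b13 + v2*b23 = (-4)*(1) + (4)*(4) = 12
Trivector part <vB>_3:
  e123: v1*b23 - v2*b13 + v3*b12 = (-4)*(4) - (4)*(1) + (4)*(-3) = -32
vB = 8*e1 - 4*e2 + 12*e3 - 32*e123


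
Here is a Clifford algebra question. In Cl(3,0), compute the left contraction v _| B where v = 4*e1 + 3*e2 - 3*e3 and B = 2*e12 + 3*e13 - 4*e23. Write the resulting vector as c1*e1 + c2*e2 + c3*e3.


Left contraction v _| B = <vB>_1 (grade-1 part of the geometric product vB).
Using e1_|e12 = e2, e2_|e12 = -e1, e1_|e13 = e3, e3_|e13 = -e1, e2_|e23 = e3, e3_|e23 = -e2:
e1 coeff: -v2*b12 - v3*b13 = -(3)*(2) - (-3)*(3) = 3
e2 coeff: v1*b12 - v3*b23 = (4)*(2) - (-3)*(-4) = -4
e3 coeff: v1*b13 + v2*b23 = (4)*(3) + (3)*(-4) = 0
v _| B = 3*e1 - 4*e2 + 0*e3


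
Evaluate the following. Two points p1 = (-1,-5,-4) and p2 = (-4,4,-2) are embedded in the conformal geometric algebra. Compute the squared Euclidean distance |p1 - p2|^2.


p1 - p2 = (3, -9, -2)
|p1 - p2|^2 = 3^2 + (-9)^2 + (-2)^2
= 9 + 81 + 4
= 94


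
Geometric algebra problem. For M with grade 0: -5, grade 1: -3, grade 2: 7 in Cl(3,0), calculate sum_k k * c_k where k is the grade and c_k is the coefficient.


Grade-weighted sum = sum of grade_k * coefficient_k
0*(-5) = 0
1*(-3) = -3
2*7 = 14
Total = 0 + (-3) + 14 = 11


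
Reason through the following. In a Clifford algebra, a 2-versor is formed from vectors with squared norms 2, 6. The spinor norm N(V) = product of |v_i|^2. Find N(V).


Spinor norm N(V) = |v1|^2 * |v2|^2 * ... * |v2|^2
= 2 * 6
Running product: 2, 12
N(V) = 12


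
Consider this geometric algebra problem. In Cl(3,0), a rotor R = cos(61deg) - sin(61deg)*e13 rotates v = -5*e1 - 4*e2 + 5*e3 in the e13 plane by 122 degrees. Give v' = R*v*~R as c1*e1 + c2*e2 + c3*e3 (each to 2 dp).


Rotor R = cos(61deg) - sin(61deg)*e13
Rotation angle theta = 2 * 61 = 122 degrees in the e13 plane (e1 -> e3).
The component perpendicular to the plane (e2) is invariant: v'_2 = v2 = -4.00
cos(122deg) = -0.5299, sin(122deg) = 0.8480
v'_1 = v1*cos(theta) - v3*sin(theta) = -5*(-0.5299) - 5*0.8480 = -1.59
v'_3 = v1*sin(theta) + v3*cos(theta) = -5*0.8480 + 5*(-0.5299) = -6.89
v' = -1.59*e1 - 4.00*e2 - 6.89*e3


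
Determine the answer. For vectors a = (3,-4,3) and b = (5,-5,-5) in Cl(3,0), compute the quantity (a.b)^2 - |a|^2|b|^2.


a . b = 3*5 + (-4)*(-5) + 3*(-5)
= 15 + 20 + (-15) = 20
|a|^2 = 3^2 + (-4)^2 + 3^2 = 34
|b|^2 = 5^2 + (-5)^2 + (-5)^2 = 75
(a.b)^2 = 20^2 = 400
|a|^2 * |b|^2 = 34 * 75 = 2550
Result = 400 - 2550 = -2150


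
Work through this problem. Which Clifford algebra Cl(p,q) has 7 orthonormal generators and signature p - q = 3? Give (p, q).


We need p + q = 7 and p - q = 3.
Adding: 2p = 7 + 3 = 10, so p = 5.
Then q = 7 - 5 = 2.
(p, q) = (5, 2)


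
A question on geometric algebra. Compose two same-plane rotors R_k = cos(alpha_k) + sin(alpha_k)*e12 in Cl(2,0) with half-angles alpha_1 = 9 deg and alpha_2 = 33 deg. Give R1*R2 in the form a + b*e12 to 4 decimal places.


Same-plane rotors commute and their half-angles add:
R1*R2 = cos(a1 + a2) + sin(a1 + a2)*e12.
a1 + a2 = 9 + 33 = 42 deg
cos(42 deg) = 0.7431
sin(42 deg) = 0.6691
R1*R2 = 0.7431 + 0.6691*e12


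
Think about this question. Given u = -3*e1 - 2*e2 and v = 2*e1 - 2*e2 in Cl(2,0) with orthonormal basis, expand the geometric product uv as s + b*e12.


Expand: (-3*e1 - 2*e2)(2*e1 - 2*e2)
= (-3)*2*e1e1 + (-3)*(-2)*e1e2 + (-2)*2*e2e1 + (-2)*(-2)*e2e2
Using e1^2 = e2^2 = 1, e2e1 = -e1e2:
Scalar part s = (-3)*2 + (-2)*(-2) = -6 + 4 = -2
Bivector part b = (-3)*(-2) - (-2)*2 = 6 - (-4) = 10
uv = -2 + 10*e12


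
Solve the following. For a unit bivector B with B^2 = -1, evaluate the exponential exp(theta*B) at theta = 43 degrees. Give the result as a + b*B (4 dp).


For a unit bivector B with B^2 = -1, the exponential series gives
e^(theta*B) = cos(theta) + sin(theta)*B (the GA analogue of Euler's formula).
theta = 43 degrees = 0.750492 rad
cos(43 deg) = 0.7314
sin(43 deg) = 0.6820
exp(theta*B) = 0.7314 + 0.6820*B


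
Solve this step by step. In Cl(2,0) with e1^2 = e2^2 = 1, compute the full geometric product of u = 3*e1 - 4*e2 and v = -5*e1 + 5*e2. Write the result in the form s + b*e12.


Expand: (3*e1 - 4*e2)(-5*e1 + 5*e2)
= 3*(-5)*e1e1 + 3*5*e1e2 + (-4)*(-5)*e2e1 + (-4)*5*e2e2
Using e1^2 = e2^2 = 1, e2e1 = -e1e2:
Scalar part s = 3*(-5) + (-4)*5 = -15 + (-20) = -35
Bivector part b = 3*5 - (-4)*(-5) = 15 - 20 = -5
uv = -35 - 5*e12


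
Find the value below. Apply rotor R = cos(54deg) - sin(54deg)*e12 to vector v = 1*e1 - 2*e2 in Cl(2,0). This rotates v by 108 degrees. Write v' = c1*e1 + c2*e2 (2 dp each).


Rotor R = cos(54deg) - sin(54deg)*e12
Rotation angle theta = 2 * 54 = 108 degrees
v' = R*v*~R rotates v by theta.
cos(108deg) = -0.3090, sin(108deg) = 0.9511
v'_1 = 1*cos(108deg) - (-2)*sin(108deg)
= 1*(-0.3090) - (-2)*0.9511
= 1.59
v'_2 = 1*sin(108deg) + (-2)*cos(108deg)
= 1*0.9511 + (-2)*(-0.3090)
= 1.57
v' = 1.59*e1 + 1.57*e2


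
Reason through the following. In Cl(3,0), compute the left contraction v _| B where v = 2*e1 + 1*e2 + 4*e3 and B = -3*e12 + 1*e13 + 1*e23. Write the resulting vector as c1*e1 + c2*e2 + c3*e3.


Left contraction v _| B = <vB>_1 (grade-1 part of the geometric product vB).
Using e1_|e12 = e2, e2_|e12 = -e1, e1_|e13 = e3, e3_|e13 = -e1, e2_|e23 = e3, e3_|e23 = -e2:
e1 coeff: -v2*b12 - v3*b13 = -(1)*(-3) - (4)*(1) = -1
e2 coeff: v1*b12 - v3*b23 = (2)*(-3) - (4)*(1) = -10
e3 coeff: v1*b13 + v2*b23 = (2)*(1) + (1)*(1) = 3
v _| B = -1*e1 - 10*e2 + 3*e3


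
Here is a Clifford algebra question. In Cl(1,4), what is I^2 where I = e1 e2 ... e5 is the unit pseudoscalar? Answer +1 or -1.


The pseudoscalar I = e1...e_n (product of all n generators) of Cl(p,q) satisfies I^2 = (-1)^(q + n(n-1)/2).
p = 1, q = 4, n = p + q = 5
n(n-1)/2 = 5 * 4 / 2 = 10
Exponent = q + n(n-1)/2 = 4 + 10 = 14
I^2 = (-1)^14 = +1


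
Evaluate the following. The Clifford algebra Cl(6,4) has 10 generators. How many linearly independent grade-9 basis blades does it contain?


Number of grade-k basis blades in Cl(p,q) with n = p + q is C(n, k).
n = 6 + 4 = 10
C(10, 9) = 10! / (9! * 1!)
= 3628800 / (362880 * 1)
= 10


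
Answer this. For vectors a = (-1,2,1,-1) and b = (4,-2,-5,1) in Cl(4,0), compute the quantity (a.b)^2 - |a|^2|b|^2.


a . b = (-1)*4 + 2*(-2) + 1*(-5) + (-1)*1
= -4 + (-4) + (-5) + (-1) = -14
|a|^2 = (-1)^2 + 2^2 + 1^2 + (-1)^2 = 7
|b|^2 = 4^2 + (-2)^2 + (-5)^2 + 1^2 = 46
(a.b)^2 = (-14)^2 = 196
|a|^2 * |b|^2 = 7 * 46 = 322
Result = 196 - 322 = -126


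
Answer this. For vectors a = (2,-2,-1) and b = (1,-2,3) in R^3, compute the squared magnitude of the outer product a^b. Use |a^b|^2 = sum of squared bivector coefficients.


a wedge b = (a1*b2 - a2*b1)*e12 + (a1*b3 - a3*b1)*e13 + (a2*b3 - a3*b2)*e23
e12 coeff: 2*(-2) - (-2)*1 = -4 - (-2) = -2
e13 coeff: 2*3 - (-1)*1 = 6 - (-1) = 7
e23 coeff: (-2)*3 - (-1)*(-2) = -6 - 2 = -8
|a wedge b|^2 = (-2)^2 + 7^2 + (-8)^2
= 4 + 49 + 64
= 117


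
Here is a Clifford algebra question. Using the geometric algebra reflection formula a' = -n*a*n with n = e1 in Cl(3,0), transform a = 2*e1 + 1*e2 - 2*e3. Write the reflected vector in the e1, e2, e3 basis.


Reflection formula: a' = -n*a*n, with n = e1 (unit vector, n^2 = 1).
For reflection through hyperplane perp to e1:
The component along e1 flips sign, others stay.
a = (2, 1, -2)
a' = (-2, 1, -2)
a' = -2*e1 + 1*e2 - 2*e3


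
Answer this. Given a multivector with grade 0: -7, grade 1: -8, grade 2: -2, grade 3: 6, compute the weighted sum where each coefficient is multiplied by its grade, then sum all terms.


Grade-weighted sum = sum of grade_k * coefficient_k
0*(-7) = 0
1*(-8) = -8
2*(-2) = -4
3*6 = 18
Total = 0 + (-8) + (-4) + 18 = 6


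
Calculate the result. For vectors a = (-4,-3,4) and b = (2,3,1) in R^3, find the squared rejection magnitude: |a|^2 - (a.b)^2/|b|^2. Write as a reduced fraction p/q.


|a|^2 = (-4)^2 + (-3)^2 + 4^2 = 41
|b|^2 = 2^2 + 3^2 + 1^2 = 14
a . b = (-4)*2 + (-3)*3 + 4*1 = -13
(a.b)^2 = (-13)^2 = 169
|rej|^2 = 41 - 169/14
= (574 - 169)/14
= 405/14
In lowest terms: 405/14


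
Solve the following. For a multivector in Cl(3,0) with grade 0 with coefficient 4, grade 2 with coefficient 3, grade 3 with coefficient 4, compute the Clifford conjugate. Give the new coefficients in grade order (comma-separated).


Clifford conjugate sign for grade k: (-1)^(k(k+1)/2)
Grade 0: (-1)^(0*1/2) = (-1)^0 = 1, coeff 4 -> 4
Grade 2: (-1)^(2*3/2) = (-1)^3 = -1, coeff 3 -> -3
Grade 3: (-1)^(3*4/2) = (-1)^6 = 1, coeff 4 -> 4
Conjugated coefficients: 4, -3, 4


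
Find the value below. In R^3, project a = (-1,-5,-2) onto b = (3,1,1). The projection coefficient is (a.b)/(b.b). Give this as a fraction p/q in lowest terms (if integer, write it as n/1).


Projection coefficient = (a . b) / (b . b)
a . b = (-1)*3 + (-5)*1 + (-2)*1
= -3 + (-5) + (-2) = -10
b . b = 3^2 + 1^2 + 1^2
= 9 + 1 + 1 = 11
Coefficient = -10/11
In lowest terms: -10/11


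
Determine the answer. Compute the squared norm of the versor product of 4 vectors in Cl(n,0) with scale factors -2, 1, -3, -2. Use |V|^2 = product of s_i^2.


Each vector v_i has |v_i|^2 = s_i^2
Squared scales: (-2)^2 = 4, 1^2 = 1, (-3)^2 = 9, (-2)^2 = 4
|V|^2 = 4 * 1 * 9 * 4
= 144


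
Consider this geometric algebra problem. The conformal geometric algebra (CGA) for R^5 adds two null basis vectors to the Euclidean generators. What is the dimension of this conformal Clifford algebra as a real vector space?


The conformal model of R^5 uses Cl(6,1): the 5 Euclidean generators plus two extra orthogonal generators e+ (e+^2 = +1) and e- (e-^2 = -1), from which the null vectors e0, einf are built.
Number of generators m = 5 + 2 = 7.
dim Cl(p,q) = 2^m = 2^7 = 128


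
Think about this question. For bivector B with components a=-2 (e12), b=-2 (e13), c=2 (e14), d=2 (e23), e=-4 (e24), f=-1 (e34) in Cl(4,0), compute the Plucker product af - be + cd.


Plucker relation: af - be + cd
a*f = (-2)*(-1) = 2
b*e = (-2)*(-4) = 8
c*d = 2*2 = 4
af - be + cd = 2 - 8 + 4
= -2


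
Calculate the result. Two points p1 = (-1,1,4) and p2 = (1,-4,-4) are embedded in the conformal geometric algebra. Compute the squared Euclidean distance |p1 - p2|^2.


p1 - p2 = (-2, 5, 8)
|p1 - p2|^2 = (-2)^2 + 5^2 + 8^2
= 4 + 25 + 64
= 93


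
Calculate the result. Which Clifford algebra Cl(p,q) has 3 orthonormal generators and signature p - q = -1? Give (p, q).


We need p + q = 3 and p - q = -1.
Adding: 2p = 3 + (-1) = 2, so p = 1.
Then q = 3 - 1 = 2.
(p, q) = (1, 2)


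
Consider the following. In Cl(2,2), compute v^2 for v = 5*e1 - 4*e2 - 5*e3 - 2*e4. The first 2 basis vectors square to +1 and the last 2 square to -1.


v^2 = sum of c_i^2 * e_i^2
Positive signature terms (e_i^2 = +1): 5^2 + (-4)^2 = 41
Negative signature terms (e_j^2 = -1): (-5)^2 + (-2)^2 = 29
v^2 = 41 - 29 = 12


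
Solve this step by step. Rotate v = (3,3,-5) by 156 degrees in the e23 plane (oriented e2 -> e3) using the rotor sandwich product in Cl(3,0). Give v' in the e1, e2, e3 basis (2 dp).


Rotor R = cos(78deg) - sin(78deg)*e23
Rotation angle theta = 2 * 78 = 156 degrees in the e23 plane (e2 -> e3).
The component perpendicular to the plane (e1) is invariant: v'_1 = v1 = 3.00
cos(156deg) = -0.9135, sin(156deg) = 0.4067
v'_2 = v2*cos(theta) - v3*sin(theta) = 3*(-0.9135) - (-5)*0.4067 = -0.71
v'_3 = v2*sin(theta) + v3*cos(theta) = 3*0.4067 + (-5)*(-0.9135) = 5.79
v' = 3.00*e1 - 0.71*e2 + 5.79*e3


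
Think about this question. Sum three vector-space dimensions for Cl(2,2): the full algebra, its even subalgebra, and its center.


n = 2 + 2 = 4
Total dim = 2^4 = 16
Even subalgebra dim = 2^3 = 8
n is even, so center dim = 1
Sum = 16 + 8 + 1 = 25


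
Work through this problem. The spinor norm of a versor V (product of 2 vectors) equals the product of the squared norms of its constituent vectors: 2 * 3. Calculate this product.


Spinor norm N(V) = |v1|^2 * |v2|^2 * ... * |v2|^2
= 2 * 3
Running product: 2, 6
N(V) = 6


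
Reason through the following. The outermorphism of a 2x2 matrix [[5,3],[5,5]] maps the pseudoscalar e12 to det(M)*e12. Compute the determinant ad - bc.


The outermorphism of a linear map f sends e1^e2 to f(e1)^f(e2).
f(e1) = 5*e1 + 5*e2
f(e2) = 3*e1 + 5*e2
f(e1) ^ f(e2) = (5*e1 + 5*e2) ^ (3*e1 + 5*e2)
= 5*5*e12 + 5*3*e21
= (25 - 15)*e12
= 10*e12
Coefficient = 10


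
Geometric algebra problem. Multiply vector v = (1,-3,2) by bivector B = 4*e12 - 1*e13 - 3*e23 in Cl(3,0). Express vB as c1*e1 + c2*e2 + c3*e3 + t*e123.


vB has grade-1 (vector) and grade-3 (trivector) parts: vB = (v _| B) + (v ^ B).
Vector part <vB>_1:
  e1: -v2*b12 - v3*b13 = -(-3)*(4) - (2)*(-1) = 14
  e2: v1*b12 - v3*b23 = (1)*(4) - (2)*(-3) = 10
  e3: v1*b13 + v2*b23 = (1)*(-1) + (-3)*(-3) = 8
Trivector part <vB>_3:
  e123: v1*b23 - v2*b13 + v3*b12 = (1)*(-3) - (-3)*(-1) + (2)*(4) = 2
vB = 14*e1 + 10*e2 + 8*e3 + 2*e123


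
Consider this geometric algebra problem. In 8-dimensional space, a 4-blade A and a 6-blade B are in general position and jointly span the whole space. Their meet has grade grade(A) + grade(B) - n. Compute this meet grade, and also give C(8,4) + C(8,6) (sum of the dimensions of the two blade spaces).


Meet grade = grade(A) + grade(B) - n
= 4 + 6 - 8 = 2
C(8,4) = 70
C(8,6) = 28
dim_A + dim_B = 70 + 28 = 98


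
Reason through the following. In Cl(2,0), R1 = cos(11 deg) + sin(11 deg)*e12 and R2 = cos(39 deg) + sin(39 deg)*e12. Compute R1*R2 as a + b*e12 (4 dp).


Same-plane rotors commute and their half-angles add:
R1*R2 = cos(a1 + a2) + sin(a1 + a2)*e12.
a1 + a2 = 11 + 39 = 50 deg
cos(50 deg) = 0.6428
sin(50 deg) = 0.7660
R1*R2 = 0.6428 + 0.7660*e12


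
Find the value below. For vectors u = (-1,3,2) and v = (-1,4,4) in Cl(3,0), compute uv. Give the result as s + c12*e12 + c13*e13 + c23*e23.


In Cl(3,0): e_i^2 = 1, e_ie_j = -e_je_i for i != j.
Scalar part = u . v = (-1)*(-1) + 3*4 + 2*4
= 1 + 12 + 8 = 21
e12 coeff = (-1)*4 - 3*(-1) = -4 - (-3) = -1
e13 coeff = (-1)*4 - 2*(-1) = -4 - (-2) = -2
e23 coeff = 3*4 - 2*4 = 12 - 8 = 4
uv = 21 - 1*e12 - 2*e13 + 4*e23


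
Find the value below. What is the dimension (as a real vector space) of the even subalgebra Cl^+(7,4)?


Even subalgebra dimension = 2^(n-1)
n = 7 + 4 = 11
2^(11 - 1) = 2^10 = 1024
Verification: sum of C(11,k) for even k = 1 + 55 + 330 + 462 + 165 + 11 = 1024
Result = 1024


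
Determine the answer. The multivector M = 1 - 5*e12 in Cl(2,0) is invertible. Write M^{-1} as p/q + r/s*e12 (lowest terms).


M = 1 - 5*e12, where e12^2 = -1.
Since M commutes with its reverse ~M = a - b*e12, M * ~M = a^2 - b^2*e12^2 = a^2 + b^2.
So M^{-1} = ~M / (a^2 + b^2) = (a - b*e12)/(a^2 + b^2).
a^2 + b^2 = 1 + 25 = 26
Scalar part = 1/26 = 1/26
Bivector coeff = 5/26 = 5/26
M^{-1} = 1/26 + 5/26*e12


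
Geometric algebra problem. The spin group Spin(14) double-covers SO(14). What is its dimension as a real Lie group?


Spin(n) double-covers SO(n); both have Lie algebra so(n) of dimension n(n-1)/2.
n = 14
n(n-1) = 14 * 13 = 182
dim Spin(14) = 182/2 = 91


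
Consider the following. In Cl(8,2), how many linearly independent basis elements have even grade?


Even subalgebra dimension = 2^(n-1)
n = 8 + 2 = 10
2^(10 - 1) = 2^9 = 512
Verification: sum of C(10,k) for even k = 1 + 45 + 210 + 210 + 45 + 1 = 512
Result = 512


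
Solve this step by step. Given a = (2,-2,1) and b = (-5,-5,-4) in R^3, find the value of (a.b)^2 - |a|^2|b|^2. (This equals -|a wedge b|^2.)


a . b = 2*(-5) + (-2)*(-5) + 1*(-4)
= -10 + 10 + (-4) = -4
|a|^2 = 2^2 + (-2)^2 + 1^2 = 9
|b|^2 = (-5)^2 + (-5)^2 + (-4)^2 = 66
(a.b)^2 = (-4)^2 = 16
|a|^2 * |b|^2 = 9 * 66 = 594
Result = 16 - 594 = -578


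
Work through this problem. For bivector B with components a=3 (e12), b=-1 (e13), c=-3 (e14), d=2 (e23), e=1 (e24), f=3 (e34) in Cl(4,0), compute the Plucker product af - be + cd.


Plucker relation: af - be + cd
a*f = 3*3 = 9
b*e = (-1)*1 = -1
c*d = (-3)*2 = -6
af - be + cd = 9 - (-1) + (-6)
= 4


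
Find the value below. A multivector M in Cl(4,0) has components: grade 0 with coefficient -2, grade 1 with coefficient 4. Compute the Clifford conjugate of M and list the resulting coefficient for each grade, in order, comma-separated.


Clifford conjugate sign for grade k: (-1)^(k(k+1)/2)
Grade 0: (-1)^(0*1/2) = (-1)^0 = 1, coeff -2 -> -2
Grade 1: (-1)^(1*2/2) = (-1)^1 = -1, coeff 4 -> -4
Conjugated coefficients: -2, -4


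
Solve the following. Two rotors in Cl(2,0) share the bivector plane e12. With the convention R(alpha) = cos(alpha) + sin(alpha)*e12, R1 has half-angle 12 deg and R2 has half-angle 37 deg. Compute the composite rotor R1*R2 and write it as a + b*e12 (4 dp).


Same-plane rotors commute and their half-angles add:
R1*R2 = cos(a1 + a2) + sin(a1 + a2)*e12.
a1 + a2 = 12 + 37 = 49 deg
cos(49 deg) = 0.6561
sin(49 deg) = 0.7547
R1*R2 = 0.6561 + 0.7547*e12


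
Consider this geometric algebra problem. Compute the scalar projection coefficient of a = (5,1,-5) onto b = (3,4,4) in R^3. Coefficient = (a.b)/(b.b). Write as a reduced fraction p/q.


Projection coefficient = (a . b) / (b . b)
a . b = 5*3 + 1*4 + (-5)*4
= 15 + 4 + (-20) = -1
b . b = 3^2 + 4^2 + 4^2
= 9 + 16 + 16 = 41
Coefficient = -1/41
In lowest terms: -1/41
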